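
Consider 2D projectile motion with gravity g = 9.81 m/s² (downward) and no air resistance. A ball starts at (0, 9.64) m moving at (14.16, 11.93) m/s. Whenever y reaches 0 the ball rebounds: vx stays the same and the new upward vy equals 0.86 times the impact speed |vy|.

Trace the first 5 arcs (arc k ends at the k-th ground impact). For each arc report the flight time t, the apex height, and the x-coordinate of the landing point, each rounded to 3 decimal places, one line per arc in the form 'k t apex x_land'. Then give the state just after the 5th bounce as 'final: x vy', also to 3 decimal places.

Arc 1: start y=9.640, vy=11.930 → t=3.072, apex=16.894, x_land=43.499, impact vy=-18.206
  bounce: vy ← 0.86·18.206 = 15.657
Arc 2: start y=0.000, vy=15.657 → t=3.192, apex=12.495, x_land=88.699, impact vy=-15.657
  bounce: vy ← 0.86·15.657 = 13.465
Arc 3: start y=0.000, vy=13.465 → t=2.745, apex=9.241, x_land=127.571, impact vy=-13.465
  bounce: vy ← 0.86·13.465 = 11.580
Arc 4: start y=0.000, vy=11.580 → t=2.361, apex=6.835, x_land=161.001, impact vy=-11.580
  bounce: vy ← 0.86·11.580 = 9.959
Arc 5: start y=0.000, vy=9.959 → t=2.030, apex=5.055, x_land=189.751, impact vy=-9.959
  bounce: vy ← 0.86·9.959 = 8.565

1 3.072 16.894 43.499
2 3.192 12.495 88.699
3 2.745 9.241 127.571
4 2.361 6.835 161.001
5 2.030 5.055 189.751
final: 189.751 8.565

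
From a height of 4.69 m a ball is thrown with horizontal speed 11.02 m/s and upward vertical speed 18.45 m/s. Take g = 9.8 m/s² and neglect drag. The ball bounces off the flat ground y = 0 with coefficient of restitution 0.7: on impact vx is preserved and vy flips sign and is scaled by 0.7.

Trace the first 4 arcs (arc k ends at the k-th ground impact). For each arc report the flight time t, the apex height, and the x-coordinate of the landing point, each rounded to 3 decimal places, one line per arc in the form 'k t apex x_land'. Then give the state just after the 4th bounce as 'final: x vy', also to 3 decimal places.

1 4.004 22.057 44.128
2 2.970 10.808 76.861
3 2.079 5.296 99.774
4 1.455 2.595 115.814
final: 115.814 4.992

Arc 1: start y=4.690, vy=18.450 → t=4.004, apex=22.057, x_land=44.128, impact vy=-20.792
  bounce: vy ← 0.7·20.792 = 14.555
Arc 2: start y=0.000, vy=14.555 → t=2.970, apex=10.808, x_land=76.861, impact vy=-14.555
  bounce: vy ← 0.7·14.555 = 10.188
Arc 3: start y=0.000, vy=10.188 → t=2.079, apex=5.296, x_land=99.774, impact vy=-10.188
  bounce: vy ← 0.7·10.188 = 7.132
Arc 4: start y=0.000, vy=7.132 → t=1.455, apex=2.595, x_land=115.814, impact vy=-7.132
  bounce: vy ← 0.7·7.132 = 4.992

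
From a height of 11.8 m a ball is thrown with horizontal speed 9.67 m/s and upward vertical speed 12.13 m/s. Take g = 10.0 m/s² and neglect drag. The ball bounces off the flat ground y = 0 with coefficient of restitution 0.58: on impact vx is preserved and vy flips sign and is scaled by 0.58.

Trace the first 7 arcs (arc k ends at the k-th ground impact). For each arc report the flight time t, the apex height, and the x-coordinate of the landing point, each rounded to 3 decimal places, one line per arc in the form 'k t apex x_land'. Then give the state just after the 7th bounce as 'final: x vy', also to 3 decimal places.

Arc 1: start y=11.800, vy=12.130 → t=3.170, apex=19.157, x_land=30.658, impact vy=-19.574
  bounce: vy ← 0.58·19.574 = 11.353
Arc 2: start y=0.000, vy=11.353 → t=2.271, apex=6.444, x_land=52.614, impact vy=-11.353
  bounce: vy ← 0.58·11.353 = 6.585
Arc 3: start y=0.000, vy=6.585 → t=1.317, apex=2.168, x_land=65.349, impact vy=-6.585
  bounce: vy ← 0.58·6.585 = 3.819
Arc 4: start y=0.000, vy=3.819 → t=0.764, apex=0.729, x_land=72.735, impact vy=-3.819
  bounce: vy ← 0.58·3.819 = 2.215
Arc 5: start y=0.000, vy=2.215 → t=0.443, apex=0.245, x_land=77.019, impact vy=-2.215
  bounce: vy ← 0.58·2.215 = 1.285
Arc 6: start y=0.000, vy=1.285 → t=0.257, apex=0.083, x_land=79.504, impact vy=-1.285
  bounce: vy ← 0.58·1.285 = 0.745
Arc 7: start y=0.000, vy=0.745 → t=0.149, apex=0.028, x_land=80.945, impact vy=-0.745
  bounce: vy ← 0.58·0.745 = 0.432

1 3.170 19.157 30.658
2 2.271 6.444 52.614
3 1.317 2.168 65.349
4 0.764 0.729 72.735
5 0.443 0.245 77.019
6 0.257 0.083 79.504
7 0.149 0.028 80.945
final: 80.945 0.432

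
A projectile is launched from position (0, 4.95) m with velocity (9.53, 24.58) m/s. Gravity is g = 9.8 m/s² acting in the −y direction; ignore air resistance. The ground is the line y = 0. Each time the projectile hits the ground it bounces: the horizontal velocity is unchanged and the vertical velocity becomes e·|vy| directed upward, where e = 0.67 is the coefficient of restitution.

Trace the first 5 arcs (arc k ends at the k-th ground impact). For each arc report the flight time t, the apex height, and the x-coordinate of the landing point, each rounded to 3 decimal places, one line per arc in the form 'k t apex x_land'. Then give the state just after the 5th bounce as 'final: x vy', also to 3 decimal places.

1 5.210 35.775 49.653
2 3.621 16.060 84.159
3 2.426 7.209 107.278
4 1.625 3.236 122.768
5 1.089 1.453 133.146
final: 133.146 3.575

Arc 1: start y=4.950, vy=24.580 → t=5.210, apex=35.775, x_land=49.653, impact vy=-26.480
  bounce: vy ← 0.67·26.480 = 17.742
Arc 2: start y=0.000, vy=17.742 → t=3.621, apex=16.060, x_land=84.159, impact vy=-17.742
  bounce: vy ← 0.67·17.742 = 11.887
Arc 3: start y=0.000, vy=11.887 → t=2.426, apex=7.209, x_land=107.278, impact vy=-11.887
  bounce: vy ← 0.67·11.887 = 7.964
Arc 4: start y=0.000, vy=7.964 → t=1.625, apex=3.236, x_land=122.768, impact vy=-7.964
  bounce: vy ← 0.67·7.964 = 5.336
Arc 5: start y=0.000, vy=5.336 → t=1.089, apex=1.453, x_land=133.146, impact vy=-5.336
  bounce: vy ← 0.67·5.336 = 3.575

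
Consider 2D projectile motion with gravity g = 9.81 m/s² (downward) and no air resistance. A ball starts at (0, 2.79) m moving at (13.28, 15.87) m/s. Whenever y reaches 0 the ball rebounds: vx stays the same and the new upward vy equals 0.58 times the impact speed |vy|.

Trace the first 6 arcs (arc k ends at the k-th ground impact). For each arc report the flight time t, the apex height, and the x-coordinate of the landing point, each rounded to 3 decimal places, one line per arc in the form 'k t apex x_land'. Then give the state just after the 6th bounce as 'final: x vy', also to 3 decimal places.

Arc 1: start y=2.790, vy=15.870 → t=3.403, apex=15.627, x_land=45.187, impact vy=-17.510
  bounce: vy ← 0.58·17.510 = 10.156
Arc 2: start y=0.000, vy=10.156 → t=2.070, apex=5.257, x_land=72.683, impact vy=-10.156
  bounce: vy ← 0.58·10.156 = 5.890
Arc 3: start y=0.000, vy=5.890 → t=1.201, apex=1.768, x_land=88.631, impact vy=-5.890
  bounce: vy ← 0.58·5.890 = 3.416
Arc 4: start y=0.000, vy=3.416 → t=0.697, apex=0.595, x_land=97.881, impact vy=-3.416
  bounce: vy ← 0.58·3.416 = 1.982
Arc 5: start y=0.000, vy=1.982 → t=0.404, apex=0.200, x_land=103.245, impact vy=-1.982
  bounce: vy ← 0.58·1.982 = 1.149
Arc 6: start y=0.000, vy=1.149 → t=0.234, apex=0.067, x_land=106.357, impact vy=-1.149
  bounce: vy ← 0.58·1.149 = 0.667

1 3.403 15.627 45.187
2 2.070 5.257 72.683
3 1.201 1.768 88.631
4 0.697 0.595 97.881
5 0.404 0.200 103.245
6 0.234 0.067 106.357
final: 106.357 0.667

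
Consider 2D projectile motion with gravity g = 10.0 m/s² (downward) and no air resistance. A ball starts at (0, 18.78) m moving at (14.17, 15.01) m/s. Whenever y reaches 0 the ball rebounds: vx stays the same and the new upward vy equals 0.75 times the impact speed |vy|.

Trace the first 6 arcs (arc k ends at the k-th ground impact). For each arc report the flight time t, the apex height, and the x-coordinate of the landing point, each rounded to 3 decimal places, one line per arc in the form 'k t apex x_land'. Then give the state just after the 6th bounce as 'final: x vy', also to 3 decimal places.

Arc 1: start y=18.780, vy=15.010 → t=3.952, apex=30.045, x_land=56.004, impact vy=-24.513
  bounce: vy ← 0.75·24.513 = 18.385
Arc 2: start y=0.000, vy=18.385 → t=3.677, apex=16.900, x_land=108.107, impact vy=-18.385
  bounce: vy ← 0.75·18.385 = 13.789
Arc 3: start y=0.000, vy=13.789 → t=2.758, apex=9.506, x_land=147.185, impact vy=-13.789
  bounce: vy ← 0.75·13.789 = 10.342
Arc 4: start y=0.000, vy=10.342 → t=2.068, apex=5.347, x_land=176.493, impact vy=-10.342
  bounce: vy ← 0.75·10.342 = 7.756
Arc 5: start y=0.000, vy=7.756 → t=1.551, apex=3.008, x_land=198.473, impact vy=-7.756
  bounce: vy ← 0.75·7.756 = 5.817
Arc 6: start y=0.000, vy=5.817 → t=1.163, apex=1.692, x_land=214.959, impact vy=-5.817
  bounce: vy ← 0.75·5.817 = 4.363

1 3.952 30.045 56.004
2 3.677 16.900 108.107
3 2.758 9.506 147.185
4 2.068 5.347 176.493
5 1.551 3.008 198.473
6 1.163 1.692 214.959
final: 214.959 4.363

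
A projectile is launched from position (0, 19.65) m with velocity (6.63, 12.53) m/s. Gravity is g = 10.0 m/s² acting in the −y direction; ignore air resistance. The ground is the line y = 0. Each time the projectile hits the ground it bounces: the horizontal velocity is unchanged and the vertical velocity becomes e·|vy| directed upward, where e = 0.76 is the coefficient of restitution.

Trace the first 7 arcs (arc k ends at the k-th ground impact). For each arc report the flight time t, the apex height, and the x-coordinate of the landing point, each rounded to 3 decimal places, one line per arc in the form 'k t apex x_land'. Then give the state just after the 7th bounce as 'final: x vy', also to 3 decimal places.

1 3.598 27.500 23.856
2 3.565 15.884 47.490
3 2.709 9.175 65.452
4 2.059 5.299 79.103
5 1.565 3.061 89.478
6 1.189 1.768 97.363
7 0.904 1.021 103.355
final: 103.355 3.435

Arc 1: start y=19.650, vy=12.530 → t=3.598, apex=27.500, x_land=23.856, impact vy=-23.452
  bounce: vy ← 0.76·23.452 = 17.824
Arc 2: start y=0.000, vy=17.824 → t=3.565, apex=15.884, x_land=47.490, impact vy=-17.824
  bounce: vy ← 0.76·17.824 = 13.546
Arc 3: start y=0.000, vy=13.546 → t=2.709, apex=9.175, x_land=65.452, impact vy=-13.546
  bounce: vy ← 0.76·13.546 = 10.295
Arc 4: start y=0.000, vy=10.295 → t=2.059, apex=5.299, x_land=79.103, impact vy=-10.295
  bounce: vy ← 0.76·10.295 = 7.824
Arc 5: start y=0.000, vy=7.824 → t=1.565, apex=3.061, x_land=89.478, impact vy=-7.824
  bounce: vy ← 0.76·7.824 = 5.946
Arc 6: start y=0.000, vy=5.946 → t=1.189, apex=1.768, x_land=97.363, impact vy=-5.946
  bounce: vy ← 0.76·5.946 = 4.519
Arc 7: start y=0.000, vy=4.519 → t=0.904, apex=1.021, x_land=103.355, impact vy=-4.519
  bounce: vy ← 0.76·4.519 = 3.435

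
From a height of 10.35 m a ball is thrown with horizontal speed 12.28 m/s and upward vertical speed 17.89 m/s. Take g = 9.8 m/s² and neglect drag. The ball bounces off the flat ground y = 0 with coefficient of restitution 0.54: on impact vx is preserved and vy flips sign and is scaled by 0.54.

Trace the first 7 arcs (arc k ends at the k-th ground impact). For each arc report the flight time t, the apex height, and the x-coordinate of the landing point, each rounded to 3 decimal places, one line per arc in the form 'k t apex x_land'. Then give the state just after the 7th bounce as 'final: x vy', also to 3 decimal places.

1 4.159 26.679 51.071
2 2.520 7.780 82.018
3 1.361 2.269 98.729
4 0.735 0.662 107.753
5 0.397 0.193 112.626
6 0.214 0.056 115.257
7 0.116 0.016 116.678
final: 116.678 0.306

Arc 1: start y=10.350, vy=17.890 → t=4.159, apex=26.679, x_land=51.071, impact vy=-22.867
  bounce: vy ← 0.54·22.867 = 12.348
Arc 2: start y=0.000, vy=12.348 → t=2.520, apex=7.780, x_land=82.018, impact vy=-12.348
  bounce: vy ← 0.54·12.348 = 6.668
Arc 3: start y=0.000, vy=6.668 → t=1.361, apex=2.269, x_land=98.729, impact vy=-6.668
  bounce: vy ← 0.54·6.668 = 3.601
Arc 4: start y=0.000, vy=3.601 → t=0.735, apex=0.662, x_land=107.753, impact vy=-3.601
  bounce: vy ← 0.54·3.601 = 1.944
Arc 5: start y=0.000, vy=1.944 → t=0.397, apex=0.193, x_land=112.626, impact vy=-1.944
  bounce: vy ← 0.54·1.944 = 1.050
Arc 6: start y=0.000, vy=1.050 → t=0.214, apex=0.056, x_land=115.257, impact vy=-1.050
  bounce: vy ← 0.54·1.050 = 0.567
Arc 7: start y=0.000, vy=0.567 → t=0.116, apex=0.016, x_land=116.678, impact vy=-0.567
  bounce: vy ← 0.54·0.567 = 0.306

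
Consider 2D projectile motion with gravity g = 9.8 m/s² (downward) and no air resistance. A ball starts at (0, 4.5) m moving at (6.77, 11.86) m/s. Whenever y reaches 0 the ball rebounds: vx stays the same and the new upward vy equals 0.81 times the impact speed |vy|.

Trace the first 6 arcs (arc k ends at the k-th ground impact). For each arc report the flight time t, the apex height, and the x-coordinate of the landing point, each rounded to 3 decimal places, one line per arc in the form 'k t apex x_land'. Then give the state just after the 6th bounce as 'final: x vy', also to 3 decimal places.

1 2.754 11.677 18.644
2 2.501 7.661 35.574
3 2.026 5.026 49.287
4 1.641 3.298 60.395
5 1.329 2.164 69.393
6 1.076 1.420 76.681
final: 76.681 4.273

Arc 1: start y=4.500, vy=11.860 → t=2.754, apex=11.677, x_land=18.644, impact vy=-15.128
  bounce: vy ← 0.81·15.128 = 12.254
Arc 2: start y=0.000, vy=12.254 → t=2.501, apex=7.661, x_land=35.574, impact vy=-12.254
  bounce: vy ← 0.81·12.254 = 9.926
Arc 3: start y=0.000, vy=9.926 → t=2.026, apex=5.026, x_land=49.287, impact vy=-9.926
  bounce: vy ← 0.81·9.926 = 8.040
Arc 4: start y=0.000, vy=8.040 → t=1.641, apex=3.298, x_land=60.395, impact vy=-8.040
  bounce: vy ← 0.81·8.040 = 6.512
Arc 5: start y=0.000, vy=6.512 → t=1.329, apex=2.164, x_land=69.393, impact vy=-6.512
  bounce: vy ← 0.81·6.512 = 5.275
Arc 6: start y=0.000, vy=5.275 → t=1.076, apex=1.420, x_land=76.681, impact vy=-5.275
  bounce: vy ← 0.81·5.275 = 4.273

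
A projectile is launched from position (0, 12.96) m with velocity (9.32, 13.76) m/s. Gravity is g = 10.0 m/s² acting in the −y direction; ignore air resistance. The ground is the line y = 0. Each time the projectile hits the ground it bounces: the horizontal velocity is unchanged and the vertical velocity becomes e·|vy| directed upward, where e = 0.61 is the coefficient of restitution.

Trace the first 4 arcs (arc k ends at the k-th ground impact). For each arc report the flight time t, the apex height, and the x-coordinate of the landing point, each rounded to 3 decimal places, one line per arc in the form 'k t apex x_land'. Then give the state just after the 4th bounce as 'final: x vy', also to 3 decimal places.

Arc 1: start y=12.960, vy=13.760 → t=3.494, apex=22.427, x_land=32.563, impact vy=-21.179
  bounce: vy ← 0.61·21.179 = 12.919
Arc 2: start y=0.000, vy=12.919 → t=2.584, apex=8.345, x_land=56.644, impact vy=-12.919
  bounce: vy ← 0.61·12.919 = 7.881
Arc 3: start y=0.000, vy=7.881 → t=1.576, apex=3.105, x_land=71.333, impact vy=-7.881
  bounce: vy ← 0.61·7.881 = 4.807
Arc 4: start y=0.000, vy=4.807 → t=0.961, apex=1.155, x_land=80.294, impact vy=-4.807
  bounce: vy ← 0.61·4.807 = 2.932

1 3.494 22.427 32.563
2 2.584 8.345 56.644
3 1.576 3.105 71.333
4 0.961 1.155 80.294
final: 80.294 2.932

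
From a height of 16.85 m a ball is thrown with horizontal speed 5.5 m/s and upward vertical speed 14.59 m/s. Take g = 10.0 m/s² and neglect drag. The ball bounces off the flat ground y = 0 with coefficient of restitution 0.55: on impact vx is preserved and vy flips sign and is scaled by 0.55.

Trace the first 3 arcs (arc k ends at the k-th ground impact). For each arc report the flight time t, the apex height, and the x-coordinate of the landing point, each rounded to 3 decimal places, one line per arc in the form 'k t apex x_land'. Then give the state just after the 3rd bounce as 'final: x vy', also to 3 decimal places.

Arc 1: start y=16.850, vy=14.590 → t=3.804, apex=27.493, x_land=20.922, impact vy=-23.449
  bounce: vy ← 0.55·23.449 = 12.897
Arc 2: start y=0.000, vy=12.897 → t=2.579, apex=8.317, x_land=35.108, impact vy=-12.897
  bounce: vy ← 0.55·12.897 = 7.093
Arc 3: start y=0.000, vy=7.093 → t=1.419, apex=2.516, x_land=42.911, impact vy=-7.093
  bounce: vy ← 0.55·7.093 = 3.901

1 3.804 27.493 20.922
2 2.579 8.317 35.108
3 1.419 2.516 42.911
final: 42.911 3.901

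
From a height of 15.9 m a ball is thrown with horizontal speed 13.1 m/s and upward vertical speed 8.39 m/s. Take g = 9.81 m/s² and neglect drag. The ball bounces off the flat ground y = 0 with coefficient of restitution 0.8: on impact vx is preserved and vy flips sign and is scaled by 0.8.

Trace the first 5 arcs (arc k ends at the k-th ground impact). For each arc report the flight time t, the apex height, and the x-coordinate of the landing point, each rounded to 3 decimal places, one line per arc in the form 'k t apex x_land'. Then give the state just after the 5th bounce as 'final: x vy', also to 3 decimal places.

1 2.848 19.488 37.315
2 3.189 12.472 79.094
3 2.551 7.982 112.517
4 2.041 5.109 139.255
5 1.633 3.270 160.645
final: 160.645 6.407

Arc 1: start y=15.900, vy=8.390 → t=2.848, apex=19.488, x_land=37.315, impact vy=-19.554
  bounce: vy ← 0.8·19.554 = 15.643
Arc 2: start y=0.000, vy=15.643 → t=3.189, apex=12.472, x_land=79.094, impact vy=-15.643
  bounce: vy ← 0.8·15.643 = 12.514
Arc 3: start y=0.000, vy=12.514 → t=2.551, apex=7.982, x_land=112.517, impact vy=-12.514
  bounce: vy ← 0.8·12.514 = 10.012
Arc 4: start y=0.000, vy=10.012 → t=2.041, apex=5.109, x_land=139.255, impact vy=-10.012
  bounce: vy ← 0.8·10.012 = 8.009
Arc 5: start y=0.000, vy=8.009 → t=1.633, apex=3.270, x_land=160.645, impact vy=-8.009
  bounce: vy ← 0.8·8.009 = 6.407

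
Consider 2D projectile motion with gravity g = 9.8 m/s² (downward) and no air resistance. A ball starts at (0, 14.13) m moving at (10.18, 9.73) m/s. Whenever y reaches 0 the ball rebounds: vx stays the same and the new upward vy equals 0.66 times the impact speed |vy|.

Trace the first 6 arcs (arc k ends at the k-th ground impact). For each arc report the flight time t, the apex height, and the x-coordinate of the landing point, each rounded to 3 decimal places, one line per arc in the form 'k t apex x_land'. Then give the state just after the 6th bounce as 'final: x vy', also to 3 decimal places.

1 2.960 18.960 30.132
2 2.597 8.259 56.565
3 1.714 3.598 74.011
4 1.131 1.567 85.525
5 0.746 0.683 93.125
6 0.493 0.297 98.140
final: 98.140 1.593

Arc 1: start y=14.130, vy=9.730 → t=2.960, apex=18.960, x_land=30.132, impact vy=-19.277
  bounce: vy ← 0.66·19.277 = 12.723
Arc 2: start y=0.000, vy=12.723 → t=2.597, apex=8.259, x_land=56.565, impact vy=-12.723
  bounce: vy ← 0.66·12.723 = 8.397
Arc 3: start y=0.000, vy=8.397 → t=1.714, apex=3.598, x_land=74.011, impact vy=-8.397
  bounce: vy ← 0.66·8.397 = 5.542
Arc 4: start y=0.000, vy=5.542 → t=1.131, apex=1.567, x_land=85.525, impact vy=-5.542
  bounce: vy ← 0.66·5.542 = 3.658
Arc 5: start y=0.000, vy=3.658 → t=0.746, apex=0.683, x_land=93.125, impact vy=-3.658
  bounce: vy ← 0.66·3.658 = 2.414
Arc 6: start y=0.000, vy=2.414 → t=0.493, apex=0.297, x_land=98.140, impact vy=-2.414
  bounce: vy ← 0.66·2.414 = 1.593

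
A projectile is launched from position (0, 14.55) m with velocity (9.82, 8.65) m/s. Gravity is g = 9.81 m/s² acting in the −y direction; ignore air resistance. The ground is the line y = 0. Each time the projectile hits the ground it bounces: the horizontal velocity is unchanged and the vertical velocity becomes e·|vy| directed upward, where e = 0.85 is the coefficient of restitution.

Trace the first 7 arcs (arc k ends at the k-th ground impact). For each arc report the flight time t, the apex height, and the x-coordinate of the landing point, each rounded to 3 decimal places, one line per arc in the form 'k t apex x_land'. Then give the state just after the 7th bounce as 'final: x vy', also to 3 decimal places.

Arc 1: start y=14.550, vy=8.650 → t=2.817, apex=18.364, x_land=27.660, impact vy=-18.981
  bounce: vy ← 0.85·18.981 = 16.134
Arc 2: start y=0.000, vy=16.134 → t=3.289, apex=13.268, x_land=59.961, impact vy=-16.134
  bounce: vy ← 0.85·16.134 = 13.714
Arc 3: start y=0.000, vy=13.714 → t=2.796, apex=9.586, x_land=87.417, impact vy=-13.714
  bounce: vy ← 0.85·13.714 = 11.657
Arc 4: start y=0.000, vy=11.657 → t=2.377, apex=6.926, x_land=110.755, impact vy=-11.657
  bounce: vy ← 0.85·11.657 = 9.908
Arc 5: start y=0.000, vy=9.908 → t=2.020, apex=5.004, x_land=130.592, impact vy=-9.908
  bounce: vy ← 0.85·9.908 = 8.422
Arc 6: start y=0.000, vy=8.422 → t=1.717, apex=3.615, x_land=147.453, impact vy=-8.422
  bounce: vy ← 0.85·8.422 = 7.159
Arc 7: start y=0.000, vy=7.159 → t=1.459, apex=2.612, x_land=161.785, impact vy=-7.159
  bounce: vy ← 0.85·7.159 = 6.085

1 2.817 18.364 27.660
2 3.289 13.268 59.961
3 2.796 9.586 87.417
4 2.377 6.926 110.755
5 2.020 5.004 130.592
6 1.717 3.615 147.453
7 1.459 2.612 161.785
final: 161.785 6.085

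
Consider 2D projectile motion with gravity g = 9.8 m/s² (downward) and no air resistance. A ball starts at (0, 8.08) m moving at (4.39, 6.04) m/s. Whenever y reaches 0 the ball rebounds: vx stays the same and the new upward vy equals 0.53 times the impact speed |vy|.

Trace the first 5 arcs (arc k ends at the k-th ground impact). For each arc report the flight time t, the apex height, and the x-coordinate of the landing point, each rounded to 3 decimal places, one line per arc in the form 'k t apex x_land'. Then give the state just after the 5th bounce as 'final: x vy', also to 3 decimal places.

1 2.041 9.941 8.959
2 1.510 2.793 15.587
3 0.800 0.784 19.100
4 0.424 0.220 20.962
5 0.225 0.062 21.948
final: 21.948 0.584

Arc 1: start y=8.080, vy=6.040 → t=2.041, apex=9.941, x_land=8.959, impact vy=-13.959
  bounce: vy ← 0.53·13.959 = 7.398
Arc 2: start y=0.000, vy=7.398 → t=1.510, apex=2.793, x_land=15.587, impact vy=-7.398
  bounce: vy ← 0.53·7.398 = 3.921
Arc 3: start y=0.000, vy=3.921 → t=0.800, apex=0.784, x_land=19.100, impact vy=-3.921
  bounce: vy ← 0.53·3.921 = 2.078
Arc 4: start y=0.000, vy=2.078 → t=0.424, apex=0.220, x_land=20.962, impact vy=-2.078
  bounce: vy ← 0.53·2.078 = 1.101
Arc 5: start y=0.000, vy=1.101 → t=0.225, apex=0.062, x_land=21.948, impact vy=-1.101
  bounce: vy ← 0.53·1.101 = 0.584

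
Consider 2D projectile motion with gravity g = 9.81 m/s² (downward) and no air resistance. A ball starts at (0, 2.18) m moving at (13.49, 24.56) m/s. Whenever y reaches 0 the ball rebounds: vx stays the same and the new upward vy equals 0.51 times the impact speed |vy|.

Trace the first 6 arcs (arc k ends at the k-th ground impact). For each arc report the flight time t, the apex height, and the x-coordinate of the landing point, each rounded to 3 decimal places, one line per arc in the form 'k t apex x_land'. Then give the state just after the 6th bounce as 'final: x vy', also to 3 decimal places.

1 5.094 32.924 68.723
2 2.643 8.563 104.372
3 1.348 2.227 122.553
4 0.687 0.579 131.825
5 0.351 0.151 136.554
6 0.179 0.039 138.966
final: 138.966 0.447

Arc 1: start y=2.180, vy=24.560 → t=5.094, apex=32.924, x_land=68.723, impact vy=-25.416
  bounce: vy ← 0.51·25.416 = 12.962
Arc 2: start y=0.000, vy=12.962 → t=2.643, apex=8.563, x_land=104.372, impact vy=-12.962
  bounce: vy ← 0.51·12.962 = 6.611
Arc 3: start y=0.000, vy=6.611 → t=1.348, apex=2.227, x_land=122.553, impact vy=-6.611
  bounce: vy ← 0.51·6.611 = 3.371
Arc 4: start y=0.000, vy=3.371 → t=0.687, apex=0.579, x_land=131.825, impact vy=-3.371
  bounce: vy ← 0.51·3.371 = 1.719
Arc 5: start y=0.000, vy=1.719 → t=0.351, apex=0.151, x_land=136.554, impact vy=-1.719
  bounce: vy ← 0.51·1.719 = 0.877
Arc 6: start y=0.000, vy=0.877 → t=0.179, apex=0.039, x_land=138.966, impact vy=-0.877
  bounce: vy ← 0.51·0.877 = 0.447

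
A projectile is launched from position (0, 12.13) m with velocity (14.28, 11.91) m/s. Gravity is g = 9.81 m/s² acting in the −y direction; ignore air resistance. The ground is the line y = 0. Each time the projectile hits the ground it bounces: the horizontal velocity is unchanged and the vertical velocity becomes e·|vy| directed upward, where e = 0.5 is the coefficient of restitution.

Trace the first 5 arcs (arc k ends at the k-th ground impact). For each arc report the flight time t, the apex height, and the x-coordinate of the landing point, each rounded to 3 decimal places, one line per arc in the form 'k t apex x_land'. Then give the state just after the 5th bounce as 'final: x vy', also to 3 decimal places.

Arc 1: start y=12.130, vy=11.910 → t=3.201, apex=19.360, x_land=45.707, impact vy=-19.489
  bounce: vy ← 0.5·19.489 = 9.745
Arc 2: start y=0.000, vy=9.745 → t=1.987, apex=4.840, x_land=74.077, impact vy=-9.745
  bounce: vy ← 0.5·9.745 = 4.872
Arc 3: start y=0.000, vy=4.872 → t=0.993, apex=1.210, x_land=88.262, impact vy=-4.872
  bounce: vy ← 0.5·4.872 = 2.436
Arc 4: start y=0.000, vy=2.436 → t=0.497, apex=0.302, x_land=95.354, impact vy=-2.436
  bounce: vy ← 0.5·2.436 = 1.218
Arc 5: start y=0.000, vy=1.218 → t=0.248, apex=0.076, x_land=98.901, impact vy=-1.218
  bounce: vy ← 0.5·1.218 = 0.609

1 3.201 19.360 45.707
2 1.987 4.840 74.077
3 0.993 1.210 88.262
4 0.497 0.302 95.354
5 0.248 0.076 98.901
final: 98.901 0.609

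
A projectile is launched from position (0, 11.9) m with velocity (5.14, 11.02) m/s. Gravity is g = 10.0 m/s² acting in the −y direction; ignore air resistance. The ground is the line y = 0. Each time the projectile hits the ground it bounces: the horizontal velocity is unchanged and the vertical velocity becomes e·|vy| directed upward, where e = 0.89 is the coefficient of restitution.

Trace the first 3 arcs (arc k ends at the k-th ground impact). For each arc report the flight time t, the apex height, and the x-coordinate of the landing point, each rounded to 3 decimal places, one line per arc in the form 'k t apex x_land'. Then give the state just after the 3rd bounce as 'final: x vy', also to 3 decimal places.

1 2.998 17.972 15.409
2 3.375 14.236 32.755
3 3.003 11.276 48.193
final: 48.193 13.365

Arc 1: start y=11.900, vy=11.020 → t=2.998, apex=17.972, x_land=15.409, impact vy=-18.959
  bounce: vy ← 0.89·18.959 = 16.873
Arc 2: start y=0.000, vy=16.873 → t=3.375, apex=14.236, x_land=32.755, impact vy=-16.873
  bounce: vy ← 0.89·16.873 = 15.017
Arc 3: start y=0.000, vy=15.017 → t=3.003, apex=11.276, x_land=48.193, impact vy=-15.017
  bounce: vy ← 0.89·15.017 = 13.365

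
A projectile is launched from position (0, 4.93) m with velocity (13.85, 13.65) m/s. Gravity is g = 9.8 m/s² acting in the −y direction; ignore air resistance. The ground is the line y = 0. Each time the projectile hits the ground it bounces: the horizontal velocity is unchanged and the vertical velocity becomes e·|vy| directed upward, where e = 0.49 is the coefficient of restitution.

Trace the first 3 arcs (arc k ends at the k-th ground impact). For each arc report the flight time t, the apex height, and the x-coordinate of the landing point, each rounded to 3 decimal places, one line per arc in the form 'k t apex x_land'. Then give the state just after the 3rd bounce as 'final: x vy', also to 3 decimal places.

1 3.109 14.436 43.064
2 1.682 3.466 66.361
3 0.824 0.832 77.777
final: 77.777 1.979

Arc 1: start y=4.930, vy=13.650 → t=3.109, apex=14.436, x_land=43.064, impact vy=-16.821
  bounce: vy ← 0.49·16.821 = 8.242
Arc 2: start y=0.000, vy=8.242 → t=1.682, apex=3.466, x_land=66.361, impact vy=-8.242
  bounce: vy ← 0.49·8.242 = 4.039
Arc 3: start y=0.000, vy=4.039 → t=0.824, apex=0.832, x_land=77.777, impact vy=-4.039
  bounce: vy ← 0.49·4.039 = 1.979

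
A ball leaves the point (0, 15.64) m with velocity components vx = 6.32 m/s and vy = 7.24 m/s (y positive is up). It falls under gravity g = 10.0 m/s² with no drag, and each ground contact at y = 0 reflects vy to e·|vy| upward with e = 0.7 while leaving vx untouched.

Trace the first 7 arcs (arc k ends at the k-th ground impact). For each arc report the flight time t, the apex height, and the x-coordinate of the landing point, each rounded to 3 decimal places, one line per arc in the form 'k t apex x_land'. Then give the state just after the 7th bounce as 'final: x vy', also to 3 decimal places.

Arc 1: start y=15.640, vy=7.240 → t=2.635, apex=18.261, x_land=16.654, impact vy=-19.111
  bounce: vy ← 0.7·19.111 = 13.377
Arc 2: start y=0.000, vy=13.377 → t=2.675, apex=8.948, x_land=33.563, impact vy=-13.377
  bounce: vy ← 0.7·13.377 = 9.364
Arc 3: start y=0.000, vy=9.364 → t=1.873, apex=4.384, x_land=45.399, impact vy=-9.364
  bounce: vy ← 0.7·9.364 = 6.555
Arc 4: start y=0.000, vy=6.555 → t=1.311, apex=2.148, x_land=53.685, impact vy=-6.555
  bounce: vy ← 0.7·6.555 = 4.588
Arc 5: start y=0.000, vy=4.588 → t=0.918, apex=1.053, x_land=59.484, impact vy=-4.588
  bounce: vy ← 0.7·4.588 = 3.212
Arc 6: start y=0.000, vy=3.212 → t=0.642, apex=0.516, x_land=63.544, impact vy=-3.212
  bounce: vy ← 0.7·3.212 = 2.248
Arc 7: start y=0.000, vy=2.248 → t=0.450, apex=0.253, x_land=66.386, impact vy=-2.248
  bounce: vy ← 0.7·2.248 = 1.574

1 2.635 18.261 16.654
2 2.675 8.948 33.563
3 1.873 4.384 45.399
4 1.311 2.148 53.685
5 0.918 1.053 59.484
6 0.642 0.516 63.544
7 0.450 0.253 66.386
final: 66.386 1.574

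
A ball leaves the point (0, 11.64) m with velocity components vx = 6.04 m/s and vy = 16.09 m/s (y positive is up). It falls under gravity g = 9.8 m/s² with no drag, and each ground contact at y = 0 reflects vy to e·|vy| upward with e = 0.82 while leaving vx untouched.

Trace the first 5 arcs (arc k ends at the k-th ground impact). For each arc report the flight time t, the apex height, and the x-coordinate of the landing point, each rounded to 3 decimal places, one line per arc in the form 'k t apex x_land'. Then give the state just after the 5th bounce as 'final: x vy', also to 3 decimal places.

1 3.894 24.849 23.518
2 3.693 16.708 45.825
3 3.028 11.235 64.116
4 2.483 7.554 79.115
5 2.036 5.079 91.414
final: 91.414 8.182

Arc 1: start y=11.640, vy=16.090 → t=3.894, apex=24.849, x_land=23.518, impact vy=-22.069
  bounce: vy ← 0.82·22.069 = 18.096
Arc 2: start y=0.000, vy=18.096 → t=3.693, apex=16.708, x_land=45.825, impact vy=-18.096
  bounce: vy ← 0.82·18.096 = 14.839
Arc 3: start y=0.000, vy=14.839 → t=3.028, apex=11.235, x_land=64.116, impact vy=-14.839
  bounce: vy ← 0.82·14.839 = 12.168
Arc 4: start y=0.000, vy=12.168 → t=2.483, apex=7.554, x_land=79.115, impact vy=-12.168
  bounce: vy ← 0.82·12.168 = 9.978
Arc 5: start y=0.000, vy=9.978 → t=2.036, apex=5.079, x_land=91.414, impact vy=-9.978
  bounce: vy ← 0.82·9.978 = 8.182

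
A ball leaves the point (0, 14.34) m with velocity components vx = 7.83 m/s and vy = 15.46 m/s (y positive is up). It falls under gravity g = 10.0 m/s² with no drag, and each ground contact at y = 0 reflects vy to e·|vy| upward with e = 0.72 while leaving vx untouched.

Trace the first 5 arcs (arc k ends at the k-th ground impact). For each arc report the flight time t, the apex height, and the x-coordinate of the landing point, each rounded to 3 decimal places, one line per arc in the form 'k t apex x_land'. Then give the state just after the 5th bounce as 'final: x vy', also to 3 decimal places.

1 3.839 26.291 30.060
2 3.302 13.629 55.915
3 2.377 7.065 74.530
4 1.712 3.663 87.933
5 1.232 1.899 97.583
final: 97.583 4.437

Arc 1: start y=14.340, vy=15.460 → t=3.839, apex=26.291, x_land=30.060, impact vy=-22.931
  bounce: vy ← 0.72·22.931 = 16.510
Arc 2: start y=0.000, vy=16.510 → t=3.302, apex=13.629, x_land=55.915, impact vy=-16.510
  bounce: vy ← 0.72·16.510 = 11.887
Arc 3: start y=0.000, vy=11.887 → t=2.377, apex=7.065, x_land=74.530, impact vy=-11.887
  bounce: vy ← 0.72·11.887 = 8.559
Arc 4: start y=0.000, vy=8.559 → t=1.712, apex=3.663, x_land=87.933, impact vy=-8.559
  bounce: vy ← 0.72·8.559 = 6.162
Arc 5: start y=0.000, vy=6.162 → t=1.232, apex=1.899, x_land=97.583, impact vy=-6.162
  bounce: vy ← 0.72·6.162 = 4.437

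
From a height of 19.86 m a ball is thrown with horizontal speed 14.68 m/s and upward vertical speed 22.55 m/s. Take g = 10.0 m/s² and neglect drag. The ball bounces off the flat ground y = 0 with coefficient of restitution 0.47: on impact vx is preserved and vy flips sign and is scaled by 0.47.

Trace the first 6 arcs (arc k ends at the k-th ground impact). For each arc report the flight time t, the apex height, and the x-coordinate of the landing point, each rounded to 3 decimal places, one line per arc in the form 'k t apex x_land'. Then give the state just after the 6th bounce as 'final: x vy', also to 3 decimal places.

1 5.264 45.285 77.283
2 2.829 10.003 118.811
3 1.330 2.210 138.330
4 0.625 0.488 147.503
5 0.294 0.108 151.815
6 0.138 0.024 153.841
final: 153.841 0.324

Arc 1: start y=19.860, vy=22.550 → t=5.264, apex=45.285, x_land=77.283, impact vy=-30.095
  bounce: vy ← 0.47·30.095 = 14.145
Arc 2: start y=0.000, vy=14.145 → t=2.829, apex=10.003, x_land=118.811, impact vy=-14.145
  bounce: vy ← 0.47·14.145 = 6.648
Arc 3: start y=0.000, vy=6.648 → t=1.330, apex=2.210, x_land=138.330, impact vy=-6.648
  bounce: vy ← 0.47·6.648 = 3.125
Arc 4: start y=0.000, vy=3.125 → t=0.625, apex=0.488, x_land=147.503, impact vy=-3.125
  bounce: vy ← 0.47·3.125 = 1.469
Arc 5: start y=0.000, vy=1.469 → t=0.294, apex=0.108, x_land=151.815, impact vy=-1.469
  bounce: vy ← 0.47·1.469 = 0.690
Arc 6: start y=0.000, vy=0.690 → t=0.138, apex=0.024, x_land=153.841, impact vy=-0.690
  bounce: vy ← 0.47·0.690 = 0.324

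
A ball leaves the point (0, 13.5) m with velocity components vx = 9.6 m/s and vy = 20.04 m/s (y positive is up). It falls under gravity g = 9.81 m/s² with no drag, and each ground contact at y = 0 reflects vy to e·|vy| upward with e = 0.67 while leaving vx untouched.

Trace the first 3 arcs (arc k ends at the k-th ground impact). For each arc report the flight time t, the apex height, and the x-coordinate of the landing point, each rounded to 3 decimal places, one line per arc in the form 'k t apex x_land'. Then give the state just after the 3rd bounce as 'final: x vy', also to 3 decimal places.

Arc 1: start y=13.500, vy=20.040 → t=4.674, apex=33.969, x_land=44.874, impact vy=-25.816
  bounce: vy ← 0.67·25.816 = 17.297
Arc 2: start y=0.000, vy=17.297 → t=3.526, apex=15.249, x_land=78.728, impact vy=-17.297
  bounce: vy ← 0.67·17.297 = 11.589
Arc 3: start y=0.000, vy=11.589 → t=2.363, apex=6.845, x_land=101.409, impact vy=-11.589
  bounce: vy ← 0.67·11.589 = 7.765

1 4.674 33.969 44.874
2 3.526 15.249 78.728
3 2.363 6.845 101.409
final: 101.409 7.765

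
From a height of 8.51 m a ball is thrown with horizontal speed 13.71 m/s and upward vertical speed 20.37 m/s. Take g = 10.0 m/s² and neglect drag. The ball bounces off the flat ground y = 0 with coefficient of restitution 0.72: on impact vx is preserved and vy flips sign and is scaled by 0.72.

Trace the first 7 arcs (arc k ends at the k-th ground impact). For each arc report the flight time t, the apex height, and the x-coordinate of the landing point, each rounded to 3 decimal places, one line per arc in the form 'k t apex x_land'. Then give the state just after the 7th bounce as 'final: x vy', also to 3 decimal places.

Arc 1: start y=8.510, vy=20.370 → t=4.456, apex=29.257, x_land=61.091, impact vy=-24.190
  bounce: vy ← 0.72·24.190 = 17.417
Arc 2: start y=0.000, vy=17.417 → t=3.483, apex=15.167, x_land=108.847, impact vy=-17.417
  bounce: vy ← 0.72·17.417 = 12.540
Arc 3: start y=0.000, vy=12.540 → t=2.508, apex=7.862, x_land=143.232, impact vy=-12.540
  bounce: vy ← 0.72·12.540 = 9.029
Arc 4: start y=0.000, vy=9.029 → t=1.806, apex=4.076, x_land=167.988, impact vy=-9.029
  bounce: vy ← 0.72·9.029 = 6.501
Arc 5: start y=0.000, vy=6.501 → t=1.300, apex=2.113, x_land=185.813, impact vy=-6.501
  bounce: vy ← 0.72·6.501 = 4.680
Arc 6: start y=0.000, vy=4.680 → t=0.936, apex=1.095, x_land=198.647, impact vy=-4.680
  bounce: vy ← 0.72·4.680 = 3.370
Arc 7: start y=0.000, vy=3.370 → t=0.674, apex=0.568, x_land=207.888, impact vy=-3.370
  bounce: vy ← 0.72·3.370 = 2.426

1 4.456 29.257 61.091
2 3.483 15.167 108.847
3 2.508 7.862 143.232
4 1.806 4.076 167.988
5 1.300 2.113 185.813
6 0.936 1.095 198.647
7 0.674 0.568 207.888
final: 207.888 2.426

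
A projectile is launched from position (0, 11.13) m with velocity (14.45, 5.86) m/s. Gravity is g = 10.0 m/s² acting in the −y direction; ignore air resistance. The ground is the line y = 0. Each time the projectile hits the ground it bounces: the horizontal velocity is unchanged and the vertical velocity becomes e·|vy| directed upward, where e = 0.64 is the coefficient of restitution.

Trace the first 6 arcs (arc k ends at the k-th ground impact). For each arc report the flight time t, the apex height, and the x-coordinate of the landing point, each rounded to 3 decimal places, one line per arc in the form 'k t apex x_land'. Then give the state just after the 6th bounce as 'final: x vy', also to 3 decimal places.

Arc 1: start y=11.130, vy=5.860 → t=2.189, apex=12.847, x_land=31.630, impact vy=-16.029
  bounce: vy ← 0.64·16.029 = 10.259
Arc 2: start y=0.000, vy=10.259 → t=2.052, apex=5.262, x_land=61.278, impact vy=-10.259
  bounce: vy ← 0.64·10.259 = 6.566
Arc 3: start y=0.000, vy=6.566 → t=1.313, apex=2.155, x_land=80.253, impact vy=-6.566
  bounce: vy ← 0.64·6.566 = 4.202
Arc 4: start y=0.000, vy=4.202 → t=0.840, apex=0.883, x_land=92.396, impact vy=-4.202
  bounce: vy ← 0.64·4.202 = 2.689
Arc 5: start y=0.000, vy=2.689 → t=0.538, apex=0.362, x_land=100.168, impact vy=-2.689
  bounce: vy ← 0.64·2.689 = 1.721
Arc 6: start y=0.000, vy=1.721 → t=0.344, apex=0.148, x_land=105.142, impact vy=-1.721
  bounce: vy ← 0.64·1.721 = 1.102

1 2.189 12.847 31.630
2 2.052 5.262 61.278
3 1.313 2.155 80.253
4 0.840 0.883 92.396
5 0.538 0.362 100.168
6 0.344 0.148 105.142
final: 105.142 1.102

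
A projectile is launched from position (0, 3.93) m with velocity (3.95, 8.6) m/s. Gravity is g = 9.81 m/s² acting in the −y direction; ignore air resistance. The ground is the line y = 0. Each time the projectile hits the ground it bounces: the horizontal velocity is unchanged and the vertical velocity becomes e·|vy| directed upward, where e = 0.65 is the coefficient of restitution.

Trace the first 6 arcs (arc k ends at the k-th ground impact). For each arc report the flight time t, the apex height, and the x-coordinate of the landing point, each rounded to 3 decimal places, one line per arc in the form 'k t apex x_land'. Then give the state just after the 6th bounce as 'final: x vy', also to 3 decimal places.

Arc 1: start y=3.930, vy=8.600 → t=2.130, apex=7.700, x_land=8.412, impact vy=-12.291
  bounce: vy ← 0.65·12.291 = 7.989
Arc 2: start y=0.000, vy=7.989 → t=1.629, apex=3.253, x_land=14.845, impact vy=-7.989
  bounce: vy ← 0.65·7.989 = 5.193
Arc 3: start y=0.000, vy=5.193 → t=1.059, apex=1.374, x_land=19.027, impact vy=-5.193
  bounce: vy ← 0.65·5.193 = 3.375
Arc 4: start y=0.000, vy=3.375 → t=0.688, apex=0.581, x_land=21.745, impact vy=-3.375
  bounce: vy ← 0.65·3.375 = 2.194
Arc 5: start y=0.000, vy=2.194 → t=0.447, apex=0.245, x_land=23.512, impact vy=-2.194
  bounce: vy ← 0.65·2.194 = 1.426
Arc 6: start y=0.000, vy=1.426 → t=0.291, apex=0.104, x_land=24.661, impact vy=-1.426
  bounce: vy ← 0.65·1.426 = 0.927

1 2.130 7.700 8.412
2 1.629 3.253 14.845
3 1.059 1.374 19.027
4 0.688 0.581 21.745
5 0.447 0.245 23.512
6 0.291 0.104 24.661
final: 24.661 0.927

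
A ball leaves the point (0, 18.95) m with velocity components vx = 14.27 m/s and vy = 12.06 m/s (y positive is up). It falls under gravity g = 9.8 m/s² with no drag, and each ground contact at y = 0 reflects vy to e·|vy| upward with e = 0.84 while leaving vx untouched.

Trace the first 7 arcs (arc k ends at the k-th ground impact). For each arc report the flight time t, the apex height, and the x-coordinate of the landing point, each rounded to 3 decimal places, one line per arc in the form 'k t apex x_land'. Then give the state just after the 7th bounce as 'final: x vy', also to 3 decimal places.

1 3.550 26.371 50.665
2 3.897 18.607 106.281
3 3.274 13.129 152.998
4 2.750 9.264 192.240
5 2.310 6.537 225.203
6 1.940 4.612 252.893
7 1.630 3.254 276.152
final: 276.152 6.709

Arc 1: start y=18.950, vy=12.060 → t=3.550, apex=26.371, x_land=50.665, impact vy=-22.735
  bounce: vy ← 0.84·22.735 = 19.097
Arc 2: start y=0.000, vy=19.097 → t=3.897, apex=18.607, x_land=106.281, impact vy=-19.097
  bounce: vy ← 0.84·19.097 = 16.042
Arc 3: start y=0.000, vy=16.042 → t=3.274, apex=13.129, x_land=152.998, impact vy=-16.042
  bounce: vy ← 0.84·16.042 = 13.475
Arc 4: start y=0.000, vy=13.475 → t=2.750, apex=9.264, x_land=192.240, impact vy=-13.475
  bounce: vy ← 0.84·13.475 = 11.319
Arc 5: start y=0.000, vy=11.319 → t=2.310, apex=6.537, x_land=225.203, impact vy=-11.319
  bounce: vy ← 0.84·11.319 = 9.508
Arc 6: start y=0.000, vy=9.508 → t=1.940, apex=4.612, x_land=252.893, impact vy=-9.508
  bounce: vy ← 0.84·9.508 = 7.987
Arc 7: start y=0.000, vy=7.987 → t=1.630, apex=3.254, x_land=276.152, impact vy=-7.987
  bounce: vy ← 0.84·7.987 = 6.709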